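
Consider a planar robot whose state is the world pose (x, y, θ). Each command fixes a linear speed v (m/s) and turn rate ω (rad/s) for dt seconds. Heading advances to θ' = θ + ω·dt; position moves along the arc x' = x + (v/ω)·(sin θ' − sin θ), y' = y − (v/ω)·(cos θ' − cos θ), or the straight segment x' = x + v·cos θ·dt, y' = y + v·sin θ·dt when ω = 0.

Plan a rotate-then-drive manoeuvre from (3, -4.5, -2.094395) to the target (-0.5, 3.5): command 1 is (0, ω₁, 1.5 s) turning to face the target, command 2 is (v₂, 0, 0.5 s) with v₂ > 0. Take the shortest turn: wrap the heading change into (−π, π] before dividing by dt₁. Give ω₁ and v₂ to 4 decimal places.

ω₁ = -1.4704, v₂ = 17.4642

heading to target = atan2(3.5−-4.5, -0.5−3) = 1.9832
Δθ = wrap(1.9832 − -2.0944) = -2.2056; ω₁ = Δθ/dt₁ = -1.4704
distance = √((-0.5−3)² + (3.5−-4.5)²) = 8.7321; v₂ = distance/dt₂ = 17.4642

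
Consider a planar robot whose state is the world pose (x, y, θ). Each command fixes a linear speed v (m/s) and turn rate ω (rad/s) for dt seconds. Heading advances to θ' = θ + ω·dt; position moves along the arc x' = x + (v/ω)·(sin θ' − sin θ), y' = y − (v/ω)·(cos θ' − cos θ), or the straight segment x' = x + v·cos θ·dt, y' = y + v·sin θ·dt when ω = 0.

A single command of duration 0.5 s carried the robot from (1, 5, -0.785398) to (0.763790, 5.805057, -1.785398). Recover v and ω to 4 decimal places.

v = -1.7500, ω = -2.0000

Δθ = -1.785398 − -0.785398 = -1.000000
ω = Δθ/dt = -1.000000/0.5 = -2.0000
R = −Δy/(cos θ' − cos θ) = 0.8750
v = R·ω = 0.8750·-2.0000 = -1.7500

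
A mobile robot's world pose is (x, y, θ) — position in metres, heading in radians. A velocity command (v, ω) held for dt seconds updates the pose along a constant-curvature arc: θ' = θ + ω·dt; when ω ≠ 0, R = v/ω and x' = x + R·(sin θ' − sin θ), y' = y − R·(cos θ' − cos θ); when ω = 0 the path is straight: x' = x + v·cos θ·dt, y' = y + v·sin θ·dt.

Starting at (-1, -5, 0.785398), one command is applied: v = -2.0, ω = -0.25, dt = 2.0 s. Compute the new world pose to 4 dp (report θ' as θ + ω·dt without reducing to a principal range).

θ' = 0.7854 + -0.25·2.0 = 0.2854
R = v/ω = -2.0/-0.25 = 8.0000
x' = -1 + 8.0000·(sin 0.2854 − sin 0.7854) = -4.4045
y' = -5 − 8.0000·(cos 0.2854 − cos 0.7854) = -7.0195

(-4.4045, -7.0195, 0.2854)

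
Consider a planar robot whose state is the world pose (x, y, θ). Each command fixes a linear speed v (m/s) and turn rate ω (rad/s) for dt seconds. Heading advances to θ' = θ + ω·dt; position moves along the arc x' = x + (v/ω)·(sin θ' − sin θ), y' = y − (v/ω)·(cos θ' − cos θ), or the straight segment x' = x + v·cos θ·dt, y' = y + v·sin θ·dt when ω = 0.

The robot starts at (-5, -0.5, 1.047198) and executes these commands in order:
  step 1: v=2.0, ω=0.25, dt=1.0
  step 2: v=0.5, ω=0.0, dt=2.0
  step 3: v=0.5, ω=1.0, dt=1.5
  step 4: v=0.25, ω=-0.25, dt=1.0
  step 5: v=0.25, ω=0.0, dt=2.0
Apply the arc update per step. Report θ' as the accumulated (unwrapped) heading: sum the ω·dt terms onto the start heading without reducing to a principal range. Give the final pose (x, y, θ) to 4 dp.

(-4.9048, 3.2998, 2.5472)

step 1: θ'=1.2972 (R=8.0000) → pose (-4.2258, 1.3384, 1.2972)
step 2: θ'=1.2972 (straight) → pose (-3.9556, 2.3012, 1.2972)
step 3: θ'=2.7972 (R=0.5000) → pose (-4.2682, 2.9070, 2.7972)
step 4: θ'=2.5472 (R=-1.0000) → pose (-4.4905, 3.0198, 2.5472)
step 5: θ'=2.5472 (straight) → pose (-4.9048, 3.2998, 2.5472)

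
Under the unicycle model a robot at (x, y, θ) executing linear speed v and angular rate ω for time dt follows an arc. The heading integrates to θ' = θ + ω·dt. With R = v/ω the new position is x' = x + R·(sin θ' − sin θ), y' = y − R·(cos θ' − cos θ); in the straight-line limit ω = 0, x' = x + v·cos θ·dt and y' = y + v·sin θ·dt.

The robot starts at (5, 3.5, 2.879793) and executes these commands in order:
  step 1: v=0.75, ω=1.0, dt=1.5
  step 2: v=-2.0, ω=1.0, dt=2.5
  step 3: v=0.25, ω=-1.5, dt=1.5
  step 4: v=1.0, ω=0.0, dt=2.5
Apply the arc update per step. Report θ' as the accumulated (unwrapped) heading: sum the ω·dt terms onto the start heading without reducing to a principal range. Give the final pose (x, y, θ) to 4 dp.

step 1: θ'=4.3798 (R=0.7500) → pose (4.0970, 3.0204, 4.3798)
step 2: θ'=6.8798 (R=-2.0000) → pose (1.0829, 5.3279, 6.8798)
step 3: θ'=4.6298 (R=-0.1667) → pose (1.3427, 5.1763, 4.6298)
step 4: θ'=4.6298 (straight) → pose (1.1364, 2.6848, 4.6298)

(1.1364, 2.6848, 4.6298)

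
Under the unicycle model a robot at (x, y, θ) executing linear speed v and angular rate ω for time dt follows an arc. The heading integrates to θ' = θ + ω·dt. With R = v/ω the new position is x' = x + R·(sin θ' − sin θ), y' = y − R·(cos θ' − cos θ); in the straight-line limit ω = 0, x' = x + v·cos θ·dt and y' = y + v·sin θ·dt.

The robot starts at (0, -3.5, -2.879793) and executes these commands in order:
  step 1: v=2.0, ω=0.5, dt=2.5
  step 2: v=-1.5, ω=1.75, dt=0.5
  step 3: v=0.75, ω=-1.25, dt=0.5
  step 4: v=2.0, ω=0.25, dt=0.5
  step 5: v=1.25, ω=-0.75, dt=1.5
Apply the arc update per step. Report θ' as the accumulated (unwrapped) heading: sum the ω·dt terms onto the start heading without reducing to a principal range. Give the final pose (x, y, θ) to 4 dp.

(-3.2313, -9.4675, -2.3798)

step 1: θ'=-1.6298 (R=4.0000) → pose (-2.9578, -7.1279, -1.6298)
step 2: θ'=-0.7548 (R=-0.8571) → pose (-3.2262, -6.4530, -0.7548)
step 3: θ'=-1.3798 (R=-0.6000) → pose (-3.0481, -6.7761, -1.3798)
step 4: θ'=-1.2548 (R=8.0000) → pose (-2.7975, -7.7435, -1.2548)
step 5: θ'=-2.3798 (R=-1.6667) → pose (-3.2313, -9.4675, -2.3798)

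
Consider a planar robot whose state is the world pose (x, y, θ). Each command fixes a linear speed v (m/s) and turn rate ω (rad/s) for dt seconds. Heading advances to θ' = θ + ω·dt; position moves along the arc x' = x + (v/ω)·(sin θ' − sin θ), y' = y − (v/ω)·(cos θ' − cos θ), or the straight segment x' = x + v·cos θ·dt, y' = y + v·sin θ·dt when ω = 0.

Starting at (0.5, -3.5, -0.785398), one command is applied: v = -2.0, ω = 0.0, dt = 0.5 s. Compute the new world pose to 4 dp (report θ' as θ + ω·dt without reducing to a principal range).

(-0.2071, -2.7929, -0.7854)

θ' = -0.7854 + 0.0·0.5 = -0.7854
ω = 0 → straight: x' = 0.5 + -2.0·cos(-0.7854)·0.5 = -0.2071
y' = -3.5 + -2.0·sin(-0.7854)·0.5 = -2.7929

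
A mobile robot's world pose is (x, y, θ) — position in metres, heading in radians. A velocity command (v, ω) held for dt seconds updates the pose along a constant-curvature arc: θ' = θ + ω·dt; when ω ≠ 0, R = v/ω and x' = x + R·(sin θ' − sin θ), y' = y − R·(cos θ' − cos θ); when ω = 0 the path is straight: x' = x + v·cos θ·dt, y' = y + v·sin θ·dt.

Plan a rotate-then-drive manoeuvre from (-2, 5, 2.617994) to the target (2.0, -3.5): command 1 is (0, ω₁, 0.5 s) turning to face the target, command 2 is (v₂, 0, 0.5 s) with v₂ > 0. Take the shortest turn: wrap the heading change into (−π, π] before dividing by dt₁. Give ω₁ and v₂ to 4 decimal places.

ω₁ = 5.0685, v₂ = 18.7883

heading to target = atan2(-3.5−5, 2−-2) = -1.1310
Δθ = wrap(-1.1310 − 2.6180) = 2.5342; ω₁ = Δθ/dt₁ = 5.0685
distance = √((2−-2)² + (-3.5−5)²) = 9.3941; v₂ = distance/dt₂ = 18.7883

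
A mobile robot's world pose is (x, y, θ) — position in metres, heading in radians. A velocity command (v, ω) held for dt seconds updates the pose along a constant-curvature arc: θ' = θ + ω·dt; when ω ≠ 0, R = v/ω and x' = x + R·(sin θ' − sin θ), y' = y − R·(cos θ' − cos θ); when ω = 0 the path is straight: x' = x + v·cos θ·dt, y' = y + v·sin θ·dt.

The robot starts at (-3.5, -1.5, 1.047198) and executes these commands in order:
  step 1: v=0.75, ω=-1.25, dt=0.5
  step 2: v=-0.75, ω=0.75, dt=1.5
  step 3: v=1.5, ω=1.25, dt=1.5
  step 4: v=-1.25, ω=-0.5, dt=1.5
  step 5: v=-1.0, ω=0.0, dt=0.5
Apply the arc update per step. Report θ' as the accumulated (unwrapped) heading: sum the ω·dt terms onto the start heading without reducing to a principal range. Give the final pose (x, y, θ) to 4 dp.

(-3.0791, -1.3587, 2.6722)

step 1: θ'=0.4222 (R=-0.6000) → pose (-3.2262, -1.2527, 0.4222)
step 2: θ'=1.5472 (R=-1.0000) → pose (-3.8162, -2.1413, 1.5472)
step 3: θ'=3.4222 (R=1.2000) → pose (-5.3482, -0.9599, 3.4222)
step 4: θ'=2.6722 (R=2.5000) → pose (-3.5250, -1.1325, 2.6722)
step 5: θ'=2.6722 (straight) → pose (-3.0791, -1.3587, 2.6722)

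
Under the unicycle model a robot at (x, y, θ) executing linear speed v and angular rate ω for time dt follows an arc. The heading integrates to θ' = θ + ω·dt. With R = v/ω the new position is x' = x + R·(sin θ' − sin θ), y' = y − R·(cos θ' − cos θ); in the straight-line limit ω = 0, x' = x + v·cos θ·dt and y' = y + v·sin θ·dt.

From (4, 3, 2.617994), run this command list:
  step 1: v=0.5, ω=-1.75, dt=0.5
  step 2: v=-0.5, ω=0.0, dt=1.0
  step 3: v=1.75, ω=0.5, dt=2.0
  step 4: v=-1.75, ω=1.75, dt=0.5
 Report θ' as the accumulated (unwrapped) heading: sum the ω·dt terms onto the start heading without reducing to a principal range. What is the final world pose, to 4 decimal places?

(2.7040, 5.3647, 3.6180)

step 1: θ'=1.7430 (R=-0.2857) → pose (3.8614, 3.1985, 1.7430)
step 2: θ'=1.7430 (straight) → pose (3.9470, 2.7059, 1.7430)
step 3: θ'=2.7430 (R=3.5000) → pose (1.8573, 5.3318, 2.7430)
step 4: θ'=3.6180 (R=-1.0000) → pose (2.7040, 5.3647, 3.6180)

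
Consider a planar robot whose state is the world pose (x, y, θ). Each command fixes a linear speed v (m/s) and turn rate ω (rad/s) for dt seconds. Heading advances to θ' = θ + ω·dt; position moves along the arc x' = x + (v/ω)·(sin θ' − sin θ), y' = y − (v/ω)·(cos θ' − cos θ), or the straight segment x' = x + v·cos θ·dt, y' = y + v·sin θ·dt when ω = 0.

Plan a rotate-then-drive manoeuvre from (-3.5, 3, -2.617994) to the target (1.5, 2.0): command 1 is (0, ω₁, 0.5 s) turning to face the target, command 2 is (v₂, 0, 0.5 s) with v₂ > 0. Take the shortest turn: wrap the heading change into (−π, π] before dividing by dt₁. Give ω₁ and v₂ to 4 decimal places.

ω₁ = 4.8412, v₂ = 10.1980

heading to target = atan2(2−3, 1.5−-3.5) = -0.1974
Δθ = wrap(-0.1974 − -2.6180) = 2.4206; ω₁ = Δθ/dt₁ = 4.8412
distance = √((1.5−-3.5)² + (2−3)²) = 5.0990; v₂ = distance/dt₂ = 10.1980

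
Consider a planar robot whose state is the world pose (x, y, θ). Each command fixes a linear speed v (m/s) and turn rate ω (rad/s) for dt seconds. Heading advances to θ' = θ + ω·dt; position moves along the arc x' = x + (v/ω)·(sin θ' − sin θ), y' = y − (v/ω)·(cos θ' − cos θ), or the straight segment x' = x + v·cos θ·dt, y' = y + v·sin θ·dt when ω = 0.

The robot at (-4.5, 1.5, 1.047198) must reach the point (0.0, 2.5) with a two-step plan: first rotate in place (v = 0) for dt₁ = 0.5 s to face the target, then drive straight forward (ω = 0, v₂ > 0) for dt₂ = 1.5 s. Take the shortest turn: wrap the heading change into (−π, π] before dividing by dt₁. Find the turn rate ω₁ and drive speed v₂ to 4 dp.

heading to target = atan2(2.5−1.5, 0−-4.5) = 0.2187
Δθ = wrap(0.2187 − 1.0472) = -0.8285; ω₁ = Δθ/dt₁ = -1.6571
distance = √((0−-4.5)² + (2.5−1.5)²) = 4.6098; v₂ = distance/dt₂ = 3.0732

ω₁ = -1.6571, v₂ = 3.0732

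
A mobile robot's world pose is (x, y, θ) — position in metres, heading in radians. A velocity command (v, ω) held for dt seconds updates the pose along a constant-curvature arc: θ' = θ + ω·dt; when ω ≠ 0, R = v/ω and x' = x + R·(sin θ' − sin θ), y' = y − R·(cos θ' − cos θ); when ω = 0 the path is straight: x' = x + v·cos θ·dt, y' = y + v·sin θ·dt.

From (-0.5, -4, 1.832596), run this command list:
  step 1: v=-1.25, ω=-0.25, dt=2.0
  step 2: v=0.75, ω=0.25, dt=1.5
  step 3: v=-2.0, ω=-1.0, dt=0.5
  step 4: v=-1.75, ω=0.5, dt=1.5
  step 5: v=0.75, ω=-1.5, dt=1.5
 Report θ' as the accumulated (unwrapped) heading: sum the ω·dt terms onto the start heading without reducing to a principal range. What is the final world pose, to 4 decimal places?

step 1: θ'=1.3326 (R=5.0000) → pose (-0.4708, -6.4739, 1.3326)
step 2: θ'=1.7076 (R=3.0000) → pose (-0.4141, -5.3569, 1.7076)
step 3: θ'=1.2076 (R=2.0000) → pose (-0.5259, -6.3402, 1.2076)
step 4: θ'=1.9576 (R=-3.5000) → pose (-0.4957, -8.9039, 1.9576)
step 5: θ'=-0.2924 (R=-0.5000) → pose (0.1115, -8.2365, -0.2924)

(0.1115, -8.2365, -0.2924)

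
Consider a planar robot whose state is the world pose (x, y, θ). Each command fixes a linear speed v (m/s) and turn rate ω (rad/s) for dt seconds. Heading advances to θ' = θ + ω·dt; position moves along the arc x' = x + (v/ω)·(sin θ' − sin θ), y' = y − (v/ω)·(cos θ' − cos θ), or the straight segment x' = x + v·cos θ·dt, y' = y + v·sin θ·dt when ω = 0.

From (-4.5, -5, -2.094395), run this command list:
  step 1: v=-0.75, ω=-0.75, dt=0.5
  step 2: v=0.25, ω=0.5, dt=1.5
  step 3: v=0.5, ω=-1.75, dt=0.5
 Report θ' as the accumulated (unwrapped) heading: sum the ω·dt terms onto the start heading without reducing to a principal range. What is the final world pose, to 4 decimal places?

step 1: θ'=-2.4694 (R=1.0000) → pose (-4.2567, -4.7175, -2.4694)
step 2: θ'=-1.7194 (R=0.5000) → pose (-4.4398, -5.0347, -1.7194)
step 3: θ'=-2.5944 (R=-0.2857) → pose (-4.5737, -5.2364, -2.5944)

(-4.5737, -5.2364, -2.5944)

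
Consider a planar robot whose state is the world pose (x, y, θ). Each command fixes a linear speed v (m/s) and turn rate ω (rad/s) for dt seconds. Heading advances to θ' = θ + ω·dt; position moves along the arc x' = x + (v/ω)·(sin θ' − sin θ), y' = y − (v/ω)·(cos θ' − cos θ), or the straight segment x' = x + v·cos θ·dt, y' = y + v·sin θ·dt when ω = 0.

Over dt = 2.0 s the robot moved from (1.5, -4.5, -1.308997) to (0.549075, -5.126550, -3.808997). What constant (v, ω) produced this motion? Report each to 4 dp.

v = 0.7500, ω = -1.2500

Δθ = -3.808997 − -1.308997 = -2.500000
ω = Δθ/dt = -2.500000/2.0 = -1.2500
R = Δx/(sin θ' − sin θ) = -0.6000
v = R·ω = -0.6000·-1.2500 = 0.7500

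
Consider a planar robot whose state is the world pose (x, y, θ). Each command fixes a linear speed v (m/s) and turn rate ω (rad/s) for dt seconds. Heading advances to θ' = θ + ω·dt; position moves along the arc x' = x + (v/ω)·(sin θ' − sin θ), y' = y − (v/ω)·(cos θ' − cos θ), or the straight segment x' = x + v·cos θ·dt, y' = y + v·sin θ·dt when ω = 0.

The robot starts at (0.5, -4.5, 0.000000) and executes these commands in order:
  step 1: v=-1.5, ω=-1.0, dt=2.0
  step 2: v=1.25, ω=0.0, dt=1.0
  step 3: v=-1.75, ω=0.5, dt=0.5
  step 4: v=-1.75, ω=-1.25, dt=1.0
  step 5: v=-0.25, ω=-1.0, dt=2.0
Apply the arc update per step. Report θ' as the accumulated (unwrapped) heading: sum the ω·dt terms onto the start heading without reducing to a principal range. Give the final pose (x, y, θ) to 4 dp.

(0.3323, -1.8617, -5.0000)

step 1: θ'=-2.0000 (R=1.5000) → pose (-0.8639, -2.3758, -2.0000)
step 2: θ'=-2.0000 (straight) → pose (-1.3841, -3.5124, -2.0000)
step 3: θ'=-1.7500 (R=-3.5000) → pose (-1.1227, -2.6797, -1.7500)
step 4: θ'=-3.0000 (R=1.4000) → pose (0.0573, -1.5433, -3.0000)
step 5: θ'=-5.0000 (R=0.2500) → pose (0.3323, -1.8617, -5.0000)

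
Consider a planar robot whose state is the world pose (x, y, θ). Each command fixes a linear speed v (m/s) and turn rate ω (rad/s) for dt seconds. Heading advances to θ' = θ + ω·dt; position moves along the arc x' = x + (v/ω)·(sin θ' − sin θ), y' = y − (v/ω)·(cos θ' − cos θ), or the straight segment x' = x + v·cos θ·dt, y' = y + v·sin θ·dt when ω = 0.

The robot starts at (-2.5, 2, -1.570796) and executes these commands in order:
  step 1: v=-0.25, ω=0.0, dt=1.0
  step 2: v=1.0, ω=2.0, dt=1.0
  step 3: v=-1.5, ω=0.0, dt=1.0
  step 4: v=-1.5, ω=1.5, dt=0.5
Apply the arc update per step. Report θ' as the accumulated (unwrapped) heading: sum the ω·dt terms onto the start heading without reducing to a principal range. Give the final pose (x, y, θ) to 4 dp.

(-3.6640, 0.6435, 1.1792)

step 1: θ'=-1.5708 (straight) → pose (-2.5000, 2.2500, -1.5708)
step 2: θ'=0.4292 (R=0.5000) → pose (-1.7919, 1.7954, 0.4292)
step 3: θ'=0.4292 (straight) → pose (-3.1559, 1.1711, 0.4292)
step 4: θ'=1.1792 (R=-1.0000) → pose (-3.6640, 0.6435, 1.1792)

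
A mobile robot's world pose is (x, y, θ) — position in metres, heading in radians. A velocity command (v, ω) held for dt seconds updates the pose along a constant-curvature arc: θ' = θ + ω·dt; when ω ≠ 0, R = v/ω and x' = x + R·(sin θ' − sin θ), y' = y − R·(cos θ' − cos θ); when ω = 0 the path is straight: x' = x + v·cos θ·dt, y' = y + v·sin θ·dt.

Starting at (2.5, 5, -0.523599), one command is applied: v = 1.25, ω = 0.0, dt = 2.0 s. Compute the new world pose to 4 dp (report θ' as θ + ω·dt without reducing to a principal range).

(4.6651, 3.7500, -0.5236)

θ' = -0.5236 + 0.0·2.0 = -0.5236
ω = 0 → straight: x' = 2.5 + 1.25·cos(-0.5236)·2.0 = 4.6651
y' = 5 + 1.25·sin(-0.5236)·2.0 = 3.7500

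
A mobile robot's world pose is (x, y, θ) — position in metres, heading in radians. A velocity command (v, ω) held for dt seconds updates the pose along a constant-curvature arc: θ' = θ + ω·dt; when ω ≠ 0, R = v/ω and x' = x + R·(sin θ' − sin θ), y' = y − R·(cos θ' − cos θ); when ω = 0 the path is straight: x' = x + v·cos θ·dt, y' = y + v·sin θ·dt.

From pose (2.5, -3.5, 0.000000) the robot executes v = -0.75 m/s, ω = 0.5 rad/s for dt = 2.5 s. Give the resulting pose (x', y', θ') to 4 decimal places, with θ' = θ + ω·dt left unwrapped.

θ' = 0.0000 + 0.5·2.5 = 1.2500
R = v/ω = -0.75/0.5 = -1.5000
x' = 2.5 + -1.5000·(sin 1.2500 − sin 0.0000) = 1.0765
y' = -3.5 − -1.5000·(cos 1.2500 − cos 0.0000) = -4.5270

(1.0765, -4.5270, 1.2500)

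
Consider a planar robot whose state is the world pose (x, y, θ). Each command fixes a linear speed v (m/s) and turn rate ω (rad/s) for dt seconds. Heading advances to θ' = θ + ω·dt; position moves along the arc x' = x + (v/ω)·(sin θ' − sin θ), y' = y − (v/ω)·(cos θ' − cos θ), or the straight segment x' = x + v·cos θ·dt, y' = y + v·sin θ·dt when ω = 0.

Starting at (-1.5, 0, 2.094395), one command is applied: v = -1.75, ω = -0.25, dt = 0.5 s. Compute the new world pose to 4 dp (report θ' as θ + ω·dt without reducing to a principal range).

θ' = 2.0944 + -0.25·0.5 = 1.9694
R = v/ω = -1.75/-0.25 = 7.0000
x' = -1.5 + 7.0000·(sin 1.9694 − sin 2.0944) = -1.1109
y' = 0 − 7.0000·(cos 1.9694 − cos 2.0944) = -0.7831

(-1.1109, -0.7831, 1.9694)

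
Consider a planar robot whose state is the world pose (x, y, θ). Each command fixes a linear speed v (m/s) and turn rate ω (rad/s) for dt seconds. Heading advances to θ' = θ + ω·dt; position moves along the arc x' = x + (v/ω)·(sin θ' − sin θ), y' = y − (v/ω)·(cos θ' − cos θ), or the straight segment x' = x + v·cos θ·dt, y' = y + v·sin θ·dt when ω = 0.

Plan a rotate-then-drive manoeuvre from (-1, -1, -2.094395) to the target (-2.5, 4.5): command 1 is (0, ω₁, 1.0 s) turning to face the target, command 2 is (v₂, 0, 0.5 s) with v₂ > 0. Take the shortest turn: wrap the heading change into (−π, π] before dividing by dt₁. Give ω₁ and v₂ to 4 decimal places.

ω₁ = -2.3517, v₂ = 11.4018

heading to target = atan2(4.5−-1, -2.5−-1) = 1.8370
Δθ = wrap(1.8370 − -2.0944) = -2.3517; ω₁ = Δθ/dt₁ = -2.3517
distance = √((-2.5−-1)² + (4.5−-1)²) = 5.7009; v₂ = distance/dt₂ = 11.4018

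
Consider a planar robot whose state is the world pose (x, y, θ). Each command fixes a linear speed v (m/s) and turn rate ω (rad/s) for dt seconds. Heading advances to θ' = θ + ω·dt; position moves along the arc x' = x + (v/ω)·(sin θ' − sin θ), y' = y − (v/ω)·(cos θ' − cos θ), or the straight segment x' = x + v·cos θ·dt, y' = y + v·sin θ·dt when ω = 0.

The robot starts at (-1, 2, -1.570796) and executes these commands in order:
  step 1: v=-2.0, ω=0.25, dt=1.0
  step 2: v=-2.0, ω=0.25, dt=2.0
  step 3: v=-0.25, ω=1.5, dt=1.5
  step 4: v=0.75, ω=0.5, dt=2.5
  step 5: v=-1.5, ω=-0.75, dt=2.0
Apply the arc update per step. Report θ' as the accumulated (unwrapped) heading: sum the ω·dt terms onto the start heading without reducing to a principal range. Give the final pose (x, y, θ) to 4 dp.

step 1: θ'=-1.3208 (R=-8.0000) → pose (-1.2487, 3.9792, -1.3208)
step 2: θ'=-0.8208 (R=-8.0000) → pose (-3.1465, 7.4531, -0.8208)
step 3: θ'=1.4292 (R=-0.1667) → pose (-3.4334, 7.3630, 1.4292)
step 4: θ'=2.6792 (R=1.5000) → pose (-4.2493, 8.9172, 2.6792)
step 5: θ'=1.1792 (R=2.0000) → pose (-3.2929, 6.3639, 1.1792)

(-3.2929, 6.3639, 1.1792)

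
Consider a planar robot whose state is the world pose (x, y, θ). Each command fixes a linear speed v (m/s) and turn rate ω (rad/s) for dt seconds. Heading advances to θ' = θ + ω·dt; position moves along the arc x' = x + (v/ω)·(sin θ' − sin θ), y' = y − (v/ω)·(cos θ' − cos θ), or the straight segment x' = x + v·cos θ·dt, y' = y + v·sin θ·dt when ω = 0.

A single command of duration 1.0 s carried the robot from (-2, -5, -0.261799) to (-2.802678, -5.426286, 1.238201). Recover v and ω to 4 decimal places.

Δθ = 1.238201 − -0.261799 = 1.500000
ω = Δθ/dt = 1.500000/1.0 = 1.5000
R = Δx/(sin θ' − sin θ) = -0.6667
v = R·ω = -0.6667·1.5000 = -1.0000

v = -1.0000, ω = 1.5000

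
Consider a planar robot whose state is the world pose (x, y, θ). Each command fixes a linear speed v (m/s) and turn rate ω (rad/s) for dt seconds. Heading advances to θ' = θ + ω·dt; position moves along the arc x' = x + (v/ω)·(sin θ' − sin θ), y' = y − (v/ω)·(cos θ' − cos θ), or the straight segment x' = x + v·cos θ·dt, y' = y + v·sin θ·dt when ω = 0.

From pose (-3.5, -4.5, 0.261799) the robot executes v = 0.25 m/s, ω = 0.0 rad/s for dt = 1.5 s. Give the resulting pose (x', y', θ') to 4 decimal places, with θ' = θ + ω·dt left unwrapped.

θ' = 0.2618 + 0.0·1.5 = 0.2618
ω = 0 → straight: x' = -3.5 + 0.25·cos(0.2618)·1.5 = -3.1378
y' = -4.5 + 0.25·sin(0.2618)·1.5 = -4.4029

(-3.1378, -4.4029, 0.2618)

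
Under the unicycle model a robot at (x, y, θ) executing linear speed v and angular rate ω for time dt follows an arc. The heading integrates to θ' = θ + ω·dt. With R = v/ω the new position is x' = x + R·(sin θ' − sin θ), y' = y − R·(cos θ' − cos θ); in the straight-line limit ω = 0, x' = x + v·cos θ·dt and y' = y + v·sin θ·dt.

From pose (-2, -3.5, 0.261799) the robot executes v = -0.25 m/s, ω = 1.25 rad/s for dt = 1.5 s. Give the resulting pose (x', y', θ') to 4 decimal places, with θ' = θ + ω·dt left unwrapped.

θ' = 0.2618 + 1.25·1.5 = 2.1368
R = v/ω = -0.25/1.25 = -0.2000
x' = -2 + -0.2000·(sin 2.1368 − sin 0.2618) = -2.1170
y' = -3.5 − -0.2000·(cos 2.1368 − cos 0.2618) = -3.8004

(-2.1170, -3.8004, 2.1368)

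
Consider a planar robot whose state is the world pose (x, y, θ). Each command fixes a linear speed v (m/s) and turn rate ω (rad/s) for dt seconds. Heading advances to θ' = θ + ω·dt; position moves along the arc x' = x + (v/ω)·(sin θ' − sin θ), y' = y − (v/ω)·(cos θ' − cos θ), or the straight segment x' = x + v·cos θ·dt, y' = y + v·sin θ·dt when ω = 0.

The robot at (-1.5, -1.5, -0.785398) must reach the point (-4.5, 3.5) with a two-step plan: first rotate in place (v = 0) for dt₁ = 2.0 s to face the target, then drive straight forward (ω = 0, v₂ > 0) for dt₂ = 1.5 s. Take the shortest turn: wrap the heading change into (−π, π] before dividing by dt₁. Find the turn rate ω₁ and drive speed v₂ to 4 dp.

ω₁ = 1.4483, v₂ = 3.8873

heading to target = atan2(3.5−-1.5, -4.5−-1.5) = 2.1112
Δθ = wrap(2.1112 − -0.7854) = 2.8966; ω₁ = Δθ/dt₁ = 1.4483
distance = √((-4.5−-1.5)² + (3.5−-1.5)²) = 5.8310; v₂ = distance/dt₂ = 3.8873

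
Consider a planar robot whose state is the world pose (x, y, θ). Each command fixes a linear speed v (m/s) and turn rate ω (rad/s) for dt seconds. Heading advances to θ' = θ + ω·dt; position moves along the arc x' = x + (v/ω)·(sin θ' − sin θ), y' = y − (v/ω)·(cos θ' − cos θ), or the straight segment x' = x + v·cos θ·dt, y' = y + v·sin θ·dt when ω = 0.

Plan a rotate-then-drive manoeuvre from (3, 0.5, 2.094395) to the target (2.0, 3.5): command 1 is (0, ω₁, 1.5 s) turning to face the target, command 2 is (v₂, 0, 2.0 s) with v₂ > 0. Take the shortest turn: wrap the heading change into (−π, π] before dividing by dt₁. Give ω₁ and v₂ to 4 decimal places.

ω₁ = -0.1346, v₂ = 1.5811

heading to target = atan2(3.5−0.5, 2−3) = 1.8925
Δθ = wrap(1.8925 − 2.0944) = -0.2018; ω₁ = Δθ/dt₁ = -0.1346
distance = √((2−3)² + (3.5−0.5)²) = 3.1623; v₂ = distance/dt₂ = 1.5811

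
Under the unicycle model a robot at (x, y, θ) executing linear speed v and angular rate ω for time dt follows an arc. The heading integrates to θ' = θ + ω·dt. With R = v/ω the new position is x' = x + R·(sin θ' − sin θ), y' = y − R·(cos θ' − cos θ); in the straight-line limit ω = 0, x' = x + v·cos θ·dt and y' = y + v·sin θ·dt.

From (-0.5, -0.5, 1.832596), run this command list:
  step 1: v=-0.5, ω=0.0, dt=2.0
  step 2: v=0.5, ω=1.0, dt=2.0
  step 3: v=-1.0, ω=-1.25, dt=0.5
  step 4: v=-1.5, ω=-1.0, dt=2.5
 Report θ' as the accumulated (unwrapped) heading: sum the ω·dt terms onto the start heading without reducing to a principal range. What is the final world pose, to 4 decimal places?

step 1: θ'=1.8326 (straight) → pose (-0.2412, -1.4659, 1.8326)
step 2: θ'=3.8326 (R=0.5000) → pose (-1.0428, -1.2100, 3.8326)
step 3: θ'=3.2076 (R=0.8000) → pose (-0.5857, -1.0283, 3.2076)
step 4: θ'=0.7076 (R=1.5000) → pose (0.4882, -3.6649, 0.7076)

(0.4882, -3.6649, 0.7076)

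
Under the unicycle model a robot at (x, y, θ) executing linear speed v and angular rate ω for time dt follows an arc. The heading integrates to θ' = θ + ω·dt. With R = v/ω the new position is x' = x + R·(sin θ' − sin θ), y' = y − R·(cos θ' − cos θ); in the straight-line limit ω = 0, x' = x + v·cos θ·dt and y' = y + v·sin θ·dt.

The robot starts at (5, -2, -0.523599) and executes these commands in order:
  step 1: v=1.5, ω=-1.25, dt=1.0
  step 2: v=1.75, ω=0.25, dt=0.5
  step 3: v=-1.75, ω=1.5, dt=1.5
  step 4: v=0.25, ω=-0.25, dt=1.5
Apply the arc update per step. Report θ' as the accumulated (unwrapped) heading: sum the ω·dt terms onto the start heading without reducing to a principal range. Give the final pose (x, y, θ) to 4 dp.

step 1: θ'=-1.7736 (R=-1.2000) → pose (5.5754, -3.2809, -1.7736)
step 2: θ'=-1.6486 (R=7.0000) → pose (5.4531, -4.1468, -1.6486)
step 3: θ'=0.6014 (R=-1.1667) → pose (3.6299, -3.0941, 0.6014)
step 4: θ'=0.2264 (R=-1.0000) → pose (3.9712, -2.9442, 0.2264)

(3.9712, -2.9442, 0.2264)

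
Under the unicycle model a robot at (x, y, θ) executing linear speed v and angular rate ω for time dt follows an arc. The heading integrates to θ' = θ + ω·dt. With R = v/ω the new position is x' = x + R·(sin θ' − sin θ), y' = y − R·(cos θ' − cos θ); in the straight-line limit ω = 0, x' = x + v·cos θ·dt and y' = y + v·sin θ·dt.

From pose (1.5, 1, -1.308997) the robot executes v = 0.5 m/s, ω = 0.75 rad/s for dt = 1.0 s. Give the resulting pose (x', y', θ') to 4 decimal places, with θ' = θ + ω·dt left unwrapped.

θ' = -1.3090 + 0.75·1.0 = -0.5590
R = v/ω = 0.5/0.75 = 0.6667
x' = 1.5 + 0.6667·(sin -0.5590 − sin -1.3090) = 1.7904
y' = 1 − 0.6667·(cos -0.5590 − cos -1.3090) = 0.6074

(1.7904, 0.6074, -0.5590)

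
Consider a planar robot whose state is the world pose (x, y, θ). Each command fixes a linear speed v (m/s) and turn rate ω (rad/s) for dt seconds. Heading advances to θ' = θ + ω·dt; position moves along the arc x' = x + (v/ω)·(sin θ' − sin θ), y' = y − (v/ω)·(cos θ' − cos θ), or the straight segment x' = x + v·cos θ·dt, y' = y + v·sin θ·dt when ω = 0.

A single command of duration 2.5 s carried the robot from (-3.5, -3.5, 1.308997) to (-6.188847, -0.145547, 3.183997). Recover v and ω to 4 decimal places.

v = 2.0000, ω = 0.7500

Δθ = 3.183997 − 1.308997 = 1.875000
ω = Δθ/dt = 1.875000/2.5 = 0.7500
R = −Δy/(cos θ' − cos θ) = 2.6667
v = R·ω = 2.6667·0.7500 = 2.0000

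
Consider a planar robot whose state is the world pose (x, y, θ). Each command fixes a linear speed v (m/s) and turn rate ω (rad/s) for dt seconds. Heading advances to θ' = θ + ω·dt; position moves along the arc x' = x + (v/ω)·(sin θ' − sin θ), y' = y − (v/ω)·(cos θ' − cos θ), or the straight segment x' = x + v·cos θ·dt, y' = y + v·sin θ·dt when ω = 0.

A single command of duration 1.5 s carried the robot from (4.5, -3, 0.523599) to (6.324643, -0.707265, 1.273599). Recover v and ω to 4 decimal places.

v = 2.0000, ω = 0.5000

Δθ = 1.273599 − 0.523599 = 0.750000
ω = Δθ/dt = 0.750000/1.5 = 0.5000
R = −Δy/(cos θ' − cos θ) = 4.0000
v = R·ω = 4.0000·0.5000 = 2.0000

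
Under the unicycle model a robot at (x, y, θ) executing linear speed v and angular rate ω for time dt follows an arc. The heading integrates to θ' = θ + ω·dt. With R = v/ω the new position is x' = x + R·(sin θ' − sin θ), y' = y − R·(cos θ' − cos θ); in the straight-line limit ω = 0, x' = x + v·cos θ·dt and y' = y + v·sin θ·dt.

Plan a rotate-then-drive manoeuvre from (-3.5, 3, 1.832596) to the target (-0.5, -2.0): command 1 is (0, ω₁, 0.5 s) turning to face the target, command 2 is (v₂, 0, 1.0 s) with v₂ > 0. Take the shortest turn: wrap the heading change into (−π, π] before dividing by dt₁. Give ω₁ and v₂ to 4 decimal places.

heading to target = atan2(-2−3, -0.5−-3.5) = -1.0304
Δθ = wrap(-1.0304 − 1.8326) = -2.8630; ω₁ = Δθ/dt₁ = -5.7259
distance = √((-0.5−-3.5)² + (-2−3)²) = 5.8310; v₂ = distance/dt₂ = 5.8310

ω₁ = -5.7259, v₂ = 5.8310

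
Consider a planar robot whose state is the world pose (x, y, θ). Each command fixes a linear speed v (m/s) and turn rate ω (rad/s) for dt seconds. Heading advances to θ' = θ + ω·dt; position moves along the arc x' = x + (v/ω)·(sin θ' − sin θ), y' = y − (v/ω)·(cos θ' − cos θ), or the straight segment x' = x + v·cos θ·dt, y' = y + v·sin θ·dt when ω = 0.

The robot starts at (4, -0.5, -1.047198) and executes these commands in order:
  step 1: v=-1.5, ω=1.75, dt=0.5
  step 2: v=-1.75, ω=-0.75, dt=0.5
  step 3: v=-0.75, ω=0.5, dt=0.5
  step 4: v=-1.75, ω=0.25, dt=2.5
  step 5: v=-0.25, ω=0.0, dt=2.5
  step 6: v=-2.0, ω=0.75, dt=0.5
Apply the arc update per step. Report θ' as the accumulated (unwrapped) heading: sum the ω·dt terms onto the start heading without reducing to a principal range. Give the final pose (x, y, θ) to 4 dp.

step 1: θ'=-0.1722 (R=-0.8571) → pose (3.4046, -0.0841, -0.1722)
step 2: θ'=-0.5472 (R=2.3333) → pose (2.5903, 0.2221, -0.5472)
step 3: θ'=-0.2972 (R=-1.5000) → pose (2.2492, 0.3753, -0.2972)
step 4: θ'=0.3278 (R=-7.0000) → pose (-2.0545, 0.3095, 0.3278)
step 5: θ'=0.3278 (straight) → pose (-2.6462, 0.1083, 0.3278)
step 6: θ'=0.7028 (R=-2.6667) → pose (-3.5112, -0.3817, 0.7028)

(-3.5112, -0.3817, 0.7028)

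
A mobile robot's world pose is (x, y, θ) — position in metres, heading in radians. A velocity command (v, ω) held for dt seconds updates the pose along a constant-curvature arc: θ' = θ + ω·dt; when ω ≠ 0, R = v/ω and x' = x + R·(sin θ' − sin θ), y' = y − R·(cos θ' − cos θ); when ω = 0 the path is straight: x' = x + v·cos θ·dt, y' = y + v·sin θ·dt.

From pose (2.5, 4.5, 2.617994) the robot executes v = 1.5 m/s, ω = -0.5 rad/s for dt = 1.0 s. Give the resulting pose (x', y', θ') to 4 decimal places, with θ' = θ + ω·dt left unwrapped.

(1.4380, 5.5372, 2.1180)

θ' = 2.6180 + -0.5·1.0 = 2.1180
R = v/ω = 1.5/-0.5 = -3.0000
x' = 2.5 + -3.0000·(sin 2.1180 − sin 2.6180) = 1.4380
y' = 4.5 − -3.0000·(cos 2.1180 − cos 2.6180) = 5.5372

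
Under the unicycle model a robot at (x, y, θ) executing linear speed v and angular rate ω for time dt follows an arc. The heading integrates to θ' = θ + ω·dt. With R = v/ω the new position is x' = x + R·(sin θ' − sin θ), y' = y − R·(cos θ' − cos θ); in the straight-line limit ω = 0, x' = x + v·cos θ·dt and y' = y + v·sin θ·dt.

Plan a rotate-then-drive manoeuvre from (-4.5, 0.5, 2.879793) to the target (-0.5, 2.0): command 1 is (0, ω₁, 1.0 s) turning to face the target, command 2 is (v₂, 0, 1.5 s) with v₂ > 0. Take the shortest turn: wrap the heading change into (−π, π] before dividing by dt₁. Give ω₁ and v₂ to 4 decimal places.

heading to target = atan2(2−0.5, -0.5−-4.5) = 0.3588
Δθ = wrap(0.3588 − 2.8798) = -2.5210; ω₁ = Δθ/dt₁ = -2.5210
distance = √((-0.5−-4.5)² + (2−0.5)²) = 4.2720; v₂ = distance/dt₂ = 2.8480

ω₁ = -2.5210, v₂ = 2.8480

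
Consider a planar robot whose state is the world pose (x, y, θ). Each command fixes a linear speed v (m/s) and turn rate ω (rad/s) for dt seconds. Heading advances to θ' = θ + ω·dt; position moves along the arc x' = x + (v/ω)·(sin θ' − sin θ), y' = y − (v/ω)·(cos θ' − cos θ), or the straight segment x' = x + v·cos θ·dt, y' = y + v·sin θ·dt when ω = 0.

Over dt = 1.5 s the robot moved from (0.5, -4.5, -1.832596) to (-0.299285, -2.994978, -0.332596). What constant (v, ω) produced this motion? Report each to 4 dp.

Δθ = -0.332596 − -1.832596 = 1.500000
ω = Δθ/dt = 1.500000/1.5 = 1.0000
R = −Δy/(cos θ' − cos θ) = -1.2500
v = R·ω = -1.2500·1.0000 = -1.2500

v = -1.2500, ω = 1.0000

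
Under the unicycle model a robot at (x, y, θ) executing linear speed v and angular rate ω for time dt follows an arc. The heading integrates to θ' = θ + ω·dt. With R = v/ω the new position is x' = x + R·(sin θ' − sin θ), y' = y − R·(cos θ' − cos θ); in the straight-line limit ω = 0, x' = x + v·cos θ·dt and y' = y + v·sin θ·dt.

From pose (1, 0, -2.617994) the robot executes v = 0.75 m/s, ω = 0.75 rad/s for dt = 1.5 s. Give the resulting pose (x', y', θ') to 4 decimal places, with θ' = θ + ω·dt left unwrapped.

θ' = -2.6180 + 0.75·1.5 = -1.4930
R = v/ω = 0.75/0.75 = 1.0000
x' = 1 + 1.0000·(sin -1.4930 − sin -2.6180) = 0.5030
y' = 0 − 1.0000·(cos -1.4930 − cos -2.6180) = -0.9437

(0.5030, -0.9437, -1.4930)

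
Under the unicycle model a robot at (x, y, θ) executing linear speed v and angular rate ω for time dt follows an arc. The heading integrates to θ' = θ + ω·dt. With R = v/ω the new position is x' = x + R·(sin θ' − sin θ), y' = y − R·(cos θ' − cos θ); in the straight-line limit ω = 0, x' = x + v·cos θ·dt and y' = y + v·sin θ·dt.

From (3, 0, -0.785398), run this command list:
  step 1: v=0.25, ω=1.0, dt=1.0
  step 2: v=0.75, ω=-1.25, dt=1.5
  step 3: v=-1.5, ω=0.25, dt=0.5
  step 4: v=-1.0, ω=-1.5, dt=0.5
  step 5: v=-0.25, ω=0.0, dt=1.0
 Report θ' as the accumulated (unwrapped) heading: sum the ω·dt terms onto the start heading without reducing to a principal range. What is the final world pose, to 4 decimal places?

(4.3022, 0.6911, -2.2854)

step 1: θ'=0.2146 (R=0.2500) → pose (3.2300, -0.0675, 0.2146)
step 2: θ'=-1.6604 (R=-0.6000) → pose (3.9554, -0.7074, -1.6604)
step 3: θ'=-1.5354 (R=-6.0000) → pose (3.9757, 0.0418, -1.5354)
step 4: θ'=-2.2854 (R=0.6667) → pose (4.1384, 0.5023, -2.2854)
step 5: θ'=-2.2854 (straight) → pose (4.3022, 0.6911, -2.2854)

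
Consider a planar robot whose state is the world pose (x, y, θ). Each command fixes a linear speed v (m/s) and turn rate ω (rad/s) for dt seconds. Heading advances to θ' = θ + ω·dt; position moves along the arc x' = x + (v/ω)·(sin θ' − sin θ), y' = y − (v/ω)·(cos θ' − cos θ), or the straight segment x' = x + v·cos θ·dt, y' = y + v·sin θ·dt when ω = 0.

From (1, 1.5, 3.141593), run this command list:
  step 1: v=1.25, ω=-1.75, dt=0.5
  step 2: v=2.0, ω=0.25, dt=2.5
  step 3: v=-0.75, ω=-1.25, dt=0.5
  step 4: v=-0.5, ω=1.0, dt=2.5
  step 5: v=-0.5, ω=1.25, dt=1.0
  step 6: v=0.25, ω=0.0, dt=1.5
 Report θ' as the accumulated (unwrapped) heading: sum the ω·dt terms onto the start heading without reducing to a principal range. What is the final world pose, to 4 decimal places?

step 1: θ'=2.2666 (R=-0.7143) → pose (0.4518, 1.7564, 2.2666)
step 2: θ'=2.8916 (R=8.0000) → pose (-3.7094, 4.3798, 2.8916)
step 3: θ'=2.2666 (R=0.6000) → pose (-3.3973, 4.1830, 2.2666)
step 4: θ'=4.7666 (R=-0.5000) → pose (-2.5142, 4.5306, 4.7666)
step 5: θ'=6.0166 (R=-0.4000) → pose (-2.8083, 4.8948, 6.0166)
step 6: θ'=6.0166 (straight) → pose (-2.4465, 4.7960, 6.0166)

(-2.4465, 4.7960, 6.0166)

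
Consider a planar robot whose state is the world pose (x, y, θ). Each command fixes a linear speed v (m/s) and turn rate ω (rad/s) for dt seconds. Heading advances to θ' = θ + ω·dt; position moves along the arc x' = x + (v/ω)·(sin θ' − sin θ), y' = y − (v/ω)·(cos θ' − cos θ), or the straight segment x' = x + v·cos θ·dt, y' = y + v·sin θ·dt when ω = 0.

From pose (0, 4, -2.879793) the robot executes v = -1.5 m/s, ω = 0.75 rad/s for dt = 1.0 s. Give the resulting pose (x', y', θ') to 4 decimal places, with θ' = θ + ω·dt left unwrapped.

(1.1779, 4.8712, -2.1298)

θ' = -2.8798 + 0.75·1.0 = -2.1298
R = v/ω = -1.5/0.75 = -2.0000
x' = 0 + -2.0000·(sin -2.1298 − sin -2.8798) = 1.1779
y' = 4 − -2.0000·(cos -2.1298 − cos -2.8798) = 4.8712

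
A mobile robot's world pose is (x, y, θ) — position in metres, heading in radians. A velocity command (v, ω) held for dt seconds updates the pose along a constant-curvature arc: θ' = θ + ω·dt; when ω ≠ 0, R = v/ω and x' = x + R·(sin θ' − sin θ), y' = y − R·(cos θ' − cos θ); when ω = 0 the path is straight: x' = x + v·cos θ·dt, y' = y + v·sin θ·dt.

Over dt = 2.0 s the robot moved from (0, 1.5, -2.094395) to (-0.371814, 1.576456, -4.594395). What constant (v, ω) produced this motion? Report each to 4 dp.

Δθ = -4.594395 − -2.094395 = -2.500000
ω = Δθ/dt = -2.500000/2.0 = -1.2500
R = Δx/(sin θ' − sin θ) = -0.2000
v = R·ω = -0.2000·-1.2500 = 0.2500

v = 0.2500, ω = -1.2500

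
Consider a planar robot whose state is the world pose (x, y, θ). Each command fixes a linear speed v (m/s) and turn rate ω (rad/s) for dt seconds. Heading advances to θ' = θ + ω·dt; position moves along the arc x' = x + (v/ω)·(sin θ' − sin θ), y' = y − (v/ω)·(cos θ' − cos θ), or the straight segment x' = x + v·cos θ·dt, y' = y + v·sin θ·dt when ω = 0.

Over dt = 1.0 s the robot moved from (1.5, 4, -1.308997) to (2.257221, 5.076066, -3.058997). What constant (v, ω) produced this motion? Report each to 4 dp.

Δθ = -3.058997 − -1.308997 = -1.750000
ω = Δθ/dt = -1.750000/1.0 = -1.7500
R = −Δy/(cos θ' − cos θ) = 0.8571
v = R·ω = 0.8571·-1.7500 = -1.5000

v = -1.5000, ω = -1.7500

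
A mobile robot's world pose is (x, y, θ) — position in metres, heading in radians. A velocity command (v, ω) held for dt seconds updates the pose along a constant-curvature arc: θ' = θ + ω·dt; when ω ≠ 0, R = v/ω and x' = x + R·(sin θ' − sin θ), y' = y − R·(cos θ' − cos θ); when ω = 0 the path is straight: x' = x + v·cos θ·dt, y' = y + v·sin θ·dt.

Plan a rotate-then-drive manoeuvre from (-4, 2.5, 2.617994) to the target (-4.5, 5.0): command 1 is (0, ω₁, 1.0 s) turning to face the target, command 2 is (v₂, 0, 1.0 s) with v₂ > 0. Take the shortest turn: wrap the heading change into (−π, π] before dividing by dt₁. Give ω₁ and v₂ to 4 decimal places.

ω₁ = -0.8498, v₂ = 2.5495

heading to target = atan2(5−2.5, -4.5−-4) = 1.7682
Δθ = wrap(1.7682 − 2.6180) = -0.8498; ω₁ = Δθ/dt₁ = -0.8498
distance = √((-4.5−-4)² + (5−2.5)²) = 2.5495; v₂ = distance/dt₂ = 2.5495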